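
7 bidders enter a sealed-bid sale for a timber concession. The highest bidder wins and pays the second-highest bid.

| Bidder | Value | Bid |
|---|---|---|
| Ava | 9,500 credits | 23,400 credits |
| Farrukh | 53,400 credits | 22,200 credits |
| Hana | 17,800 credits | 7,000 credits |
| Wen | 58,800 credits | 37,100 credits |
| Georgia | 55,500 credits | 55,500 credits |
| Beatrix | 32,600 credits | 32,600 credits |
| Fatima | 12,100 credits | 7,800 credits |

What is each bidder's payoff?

Payoffs: Ava 0 credits, Farrukh 0 credits, Hana 0 credits, Wen 0 credits, Georgia 18,400 credits, Beatrix 0 credits, Fatima 0 credits.

Ordered from highest: Georgia 55,500 credits; Wen 37,100 credits; Beatrix 32,600 credits; Ava 23,400 credits; Farrukh 22,200 credits; Fatima 7,800 credits; Hana 7,000 credits.
Georgia has the top bid and wins; the price is the second-highest bid, 37,100 credits.
Georgia's payoff = 55,500 credits − 37,100 credits = 18,400 credits. All other bidders lose, so their payoff is 0.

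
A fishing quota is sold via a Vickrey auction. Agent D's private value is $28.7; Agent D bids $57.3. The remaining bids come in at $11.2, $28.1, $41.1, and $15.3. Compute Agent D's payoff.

Highest competing bid: $41.1.
Agent D's bid $57.3 is the highest overall, so Agent D wins and pays the second-highest bid, $41.1.
Payoff = value − price = $28.7 − $41.1 = -$12.4.

Agent D's payoff: -$12.4.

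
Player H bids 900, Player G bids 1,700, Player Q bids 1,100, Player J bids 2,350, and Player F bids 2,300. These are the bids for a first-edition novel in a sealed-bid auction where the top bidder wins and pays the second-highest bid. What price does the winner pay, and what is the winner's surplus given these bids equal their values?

The winner pays 2,300 for a surplus of 50.

Ranking the bids: Player J 2,350 > Player F 2,300 > Player G 1,700 > Player Q 1,100 > Player H 900.
Player J is the highest bidder, so Player J wins.
Under the second-price rule, the price is the second-highest bid: 2,300.
Surplus = 2,350 − 2,300 = 50.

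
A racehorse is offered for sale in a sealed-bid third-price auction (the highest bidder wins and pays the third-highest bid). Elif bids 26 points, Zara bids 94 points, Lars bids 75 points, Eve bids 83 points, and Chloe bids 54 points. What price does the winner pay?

Ordered from highest: Zara 94 points, then Eve 83 points, then Lars 75 points, then Chloe 54 points, then Elif 26 points.
Zara is the highest bidder, so Zara wins.
Under the third-price rule, the price is the third-highest bid: 75 points.

The winner pays 75 points.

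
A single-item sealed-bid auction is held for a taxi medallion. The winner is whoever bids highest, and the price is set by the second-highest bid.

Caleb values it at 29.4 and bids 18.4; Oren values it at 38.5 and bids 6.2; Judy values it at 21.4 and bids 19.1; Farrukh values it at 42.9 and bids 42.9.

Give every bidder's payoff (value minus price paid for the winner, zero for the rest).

Payoffs: Caleb 0.0, Oren 0.0, Judy 0.0, Farrukh 23.8.

Bids in descending order: Farrukh 42.9, then Judy 19.1, then Caleb 18.4, then Oren 6.2.
Farrukh has the top bid and wins; the price is the second-highest bid, 19.1.
Farrukh's payoff = 42.9 − 19.1 = 23.8. All other bidders lose, so their payoff is 0.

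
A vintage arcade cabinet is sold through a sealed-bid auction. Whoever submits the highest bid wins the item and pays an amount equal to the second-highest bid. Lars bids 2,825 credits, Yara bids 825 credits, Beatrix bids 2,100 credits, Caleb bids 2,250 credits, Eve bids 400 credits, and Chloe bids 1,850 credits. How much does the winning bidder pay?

Price paid: 2,250 credits.

Ordered from highest: Lars 2,825 credits; Caleb 2,250 credits; Beatrix 2,100 credits; Chloe 1,850 credits; Yara 825 credits; Eve 400 credits.
Lars has the highest bid, so Lars wins.
The second-highest bid is 2,250 credits, so that is what Lars pays.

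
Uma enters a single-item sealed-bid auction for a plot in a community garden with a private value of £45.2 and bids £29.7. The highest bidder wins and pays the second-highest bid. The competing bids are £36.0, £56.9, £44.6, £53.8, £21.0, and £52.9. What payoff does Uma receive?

Highest competing bid: £56.9.
Uma's bid £29.7 is not the highest, so Uma loses, pays nothing, and earns zero payoff.

£0.0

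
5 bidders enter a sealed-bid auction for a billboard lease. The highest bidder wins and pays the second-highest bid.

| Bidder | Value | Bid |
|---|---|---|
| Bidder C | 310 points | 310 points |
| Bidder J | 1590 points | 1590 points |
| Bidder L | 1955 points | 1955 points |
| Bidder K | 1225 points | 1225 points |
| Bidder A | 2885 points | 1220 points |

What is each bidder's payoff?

Ranking the bids: Bidder L 1955 points > Bidder J 1590 points > Bidder K 1225 points > Bidder A 1220 points > Bidder C 310 points.
Bidder L has the top bid and wins; the price is the second-highest bid, 1590 points.
Bidder L's payoff = 1955 points − 1590 points = 365 points. All other bidders lose, so their payoff is 0.

Bidder C 0 points, Bidder J 0 points, Bidder L 365 points, Bidder K 0 points, Bidder A 0 points.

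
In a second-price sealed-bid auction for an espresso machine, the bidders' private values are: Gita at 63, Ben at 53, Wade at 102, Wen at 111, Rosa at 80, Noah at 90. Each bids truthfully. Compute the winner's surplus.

Sorted high to low: Wen 111; Wade 102; Noah 90; Rosa 80; Gita 63; Ben 53.
Wen wins with the top bid and pays the second-highest, 102.
Surplus = 111 − 102 = 9.

Surplus = 9.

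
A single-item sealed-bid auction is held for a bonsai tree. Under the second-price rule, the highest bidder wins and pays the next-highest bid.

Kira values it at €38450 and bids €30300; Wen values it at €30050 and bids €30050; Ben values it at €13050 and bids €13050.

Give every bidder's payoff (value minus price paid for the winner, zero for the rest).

Payoffs: Kira €8400, Wen €0, Ben €0.

Ordered from highest: Kira €30300, then Wen €30050, then Ben €13050.
Kira has the top bid and wins; the price is the second-highest bid, €30050.
Kira's payoff = €38450 − €30050 = €8400. All other bidders lose, so their payoff is 0.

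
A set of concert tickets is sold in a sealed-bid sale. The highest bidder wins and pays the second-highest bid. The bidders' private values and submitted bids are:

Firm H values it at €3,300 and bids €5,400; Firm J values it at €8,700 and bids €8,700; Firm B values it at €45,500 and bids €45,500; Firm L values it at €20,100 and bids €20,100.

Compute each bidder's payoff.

Bids in descending order: Firm B €45,500; Firm L €20,100; Firm J €8,700; Firm H €5,400.
Firm B has the top bid and wins; the price is the second-highest bid, €20,100.
Firm B's payoff = €45,500 − €20,100 = €25,400. All other bidders lose, so their payoff is 0.

Payoffs: Firm H €0, Firm J €0, Firm B €25,400, Firm L €0.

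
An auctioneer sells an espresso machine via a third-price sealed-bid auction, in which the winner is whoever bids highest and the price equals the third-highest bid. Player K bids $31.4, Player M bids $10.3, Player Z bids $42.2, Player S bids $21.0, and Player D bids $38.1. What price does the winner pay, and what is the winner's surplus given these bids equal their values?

The winner pays $31.4 for a surplus of $10.8.

Ranking the bids: Player Z $42.2 > Player D $38.1 > Player K $31.4 > Player S $21.0 > Player M $10.3.
Player Z is the highest bidder, so Player Z wins.
Under the third-price rule, the price is the third-highest bid: $31.4.
Surplus = $42.2 − $31.4 = $10.8.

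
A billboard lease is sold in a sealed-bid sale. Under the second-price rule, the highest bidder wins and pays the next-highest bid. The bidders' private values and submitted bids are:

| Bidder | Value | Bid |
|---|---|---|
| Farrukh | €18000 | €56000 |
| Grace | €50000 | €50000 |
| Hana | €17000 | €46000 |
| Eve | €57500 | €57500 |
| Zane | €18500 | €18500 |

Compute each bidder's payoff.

Ordered from highest: Eve €57500; Farrukh €56000; Grace €50000; Hana €46000; Zane €18500.
Eve has the top bid and wins; the price is the second-highest bid, €56000.
Eve's payoff = €57500 − €56000 = €1500. All other bidders lose, so their payoff is 0.

Payoffs: Farrukh €0, Grace €0, Hana €0, Eve €1500, Zane €0.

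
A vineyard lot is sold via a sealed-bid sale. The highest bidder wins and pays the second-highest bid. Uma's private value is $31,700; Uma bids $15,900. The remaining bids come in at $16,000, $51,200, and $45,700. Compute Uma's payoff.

Uma's payoff: $0.

Highest competing bid: $51,200.
Uma's bid $15,900 is not the highest, so Uma loses, pays nothing, and earns zero payoff.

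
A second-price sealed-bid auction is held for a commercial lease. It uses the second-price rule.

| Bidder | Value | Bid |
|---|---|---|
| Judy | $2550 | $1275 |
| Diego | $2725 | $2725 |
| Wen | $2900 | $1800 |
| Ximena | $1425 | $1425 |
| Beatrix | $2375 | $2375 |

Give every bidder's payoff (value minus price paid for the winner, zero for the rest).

Bids in descending order: Diego $2725; Beatrix $2375; Wen $1800; Ximena $1425; Judy $1275.
Diego has the top bid and wins; the price is the second-highest bid, $2375.
Diego's payoff = $2725 − $2375 = $350. All other bidders lose, so their payoff is 0.

Payoffs: Judy $0, Diego $350, Wen $0, Ximena $0, Beatrix $0.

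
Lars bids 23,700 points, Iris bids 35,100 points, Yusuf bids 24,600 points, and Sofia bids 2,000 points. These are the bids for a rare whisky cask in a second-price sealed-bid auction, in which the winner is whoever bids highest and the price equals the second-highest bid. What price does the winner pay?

Sorted high to low: Iris 35,100 points, then Yusuf 24,600 points, then Lars 23,700 points, then Sofia 2,000 points.
Iris is the highest bidder, so Iris wins.
Under the second-price rule, the price is the second-highest bid: 24,600 points.

24,600 points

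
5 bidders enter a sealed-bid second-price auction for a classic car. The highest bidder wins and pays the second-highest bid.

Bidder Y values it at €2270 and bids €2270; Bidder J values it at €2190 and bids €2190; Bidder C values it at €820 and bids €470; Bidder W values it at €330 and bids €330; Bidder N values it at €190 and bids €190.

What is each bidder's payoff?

Bidder Y €80, Bidder J €0, Bidder C €0, Bidder W €0, Bidder N €0.

Ordered from highest: Bidder Y €2270 > Bidder J €2190 > Bidder C €470 > Bidder W €330 > Bidder N €190.
Bidder Y has the top bid and wins; the price is the second-highest bid, €2190.
Bidder Y's payoff = €2270 − €2190 = €80. All other bidders lose, so their payoff is 0.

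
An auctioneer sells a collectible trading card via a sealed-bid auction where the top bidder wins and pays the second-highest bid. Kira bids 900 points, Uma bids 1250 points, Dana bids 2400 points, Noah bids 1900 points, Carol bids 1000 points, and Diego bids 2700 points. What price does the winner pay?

Bids in descending order: Diego 2700 points > Dana 2400 points > Noah 1900 points > Uma 1250 points > Carol 1000 points > Kira 900 points.
Diego is the highest bidder, so Diego wins.
Under the second-price rule, the price is the second-highest bid: 2400 points.

2400 points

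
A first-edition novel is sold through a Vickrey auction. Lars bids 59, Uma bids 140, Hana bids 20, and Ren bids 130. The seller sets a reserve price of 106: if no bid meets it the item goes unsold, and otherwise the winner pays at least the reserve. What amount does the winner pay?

The winner pays 130.

Ranking the bids: Uma 140, then Ren 130, then Lars 59, then Hana 20.
Uma has the highest bid, so Uma wins.
The second-highest bid is 130, which exceeds the reserve, so that sets the price.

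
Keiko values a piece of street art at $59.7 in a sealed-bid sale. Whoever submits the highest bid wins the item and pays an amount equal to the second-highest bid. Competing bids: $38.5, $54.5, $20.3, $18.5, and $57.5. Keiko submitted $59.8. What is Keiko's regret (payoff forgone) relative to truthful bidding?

$0.0

The highest competing bid is $57.5.
Bidding truthfully at $59.7: Keiko has the top bid, wins, and pays the second-highest bid $57.5. Payoff = $59.7 − $57.5 = $2.2.
Bidding $59.8: Keiko has the top bid, wins, and pays the second-highest bid $57.5. Payoff = $59.7 − $57.5 = $2.2.
Regret = truthful payoff − actual payoff = $2.2 − $2.2 = $0.0.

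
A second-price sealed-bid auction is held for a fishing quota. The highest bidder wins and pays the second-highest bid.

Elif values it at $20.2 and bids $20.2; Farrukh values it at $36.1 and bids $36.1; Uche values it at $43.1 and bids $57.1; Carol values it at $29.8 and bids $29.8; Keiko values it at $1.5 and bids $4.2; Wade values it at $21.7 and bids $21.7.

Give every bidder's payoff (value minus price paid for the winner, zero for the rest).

Bids in descending order: Uche $57.1 > Farrukh $36.1 > Carol $29.8 > Wade $21.7 > Elif $20.2 > Keiko $4.2.
Uche has the top bid and wins; the price is the second-highest bid, $36.1.
Uche's payoff = $43.1 − $36.1 = $7.0. All other bidders lose, so their payoff is 0.

Elif $0.0, Farrukh $0.0, Uche $7.0, Carol $0.0, Keiko $0.0, Wade $0.0.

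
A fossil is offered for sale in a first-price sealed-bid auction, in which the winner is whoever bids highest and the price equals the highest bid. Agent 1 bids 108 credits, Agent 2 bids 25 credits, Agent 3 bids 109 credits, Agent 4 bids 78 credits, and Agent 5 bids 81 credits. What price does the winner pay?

109 credits

Ranking the bids: Agent 3 109 credits, then Agent 1 108 credits, then Agent 5 81 credits, then Agent 4 78 credits, then Agent 2 25 credits.
Agent 3 is the highest bidder, so Agent 3 wins.
Under the first-price rule, the price is the highest bid: 109 credits.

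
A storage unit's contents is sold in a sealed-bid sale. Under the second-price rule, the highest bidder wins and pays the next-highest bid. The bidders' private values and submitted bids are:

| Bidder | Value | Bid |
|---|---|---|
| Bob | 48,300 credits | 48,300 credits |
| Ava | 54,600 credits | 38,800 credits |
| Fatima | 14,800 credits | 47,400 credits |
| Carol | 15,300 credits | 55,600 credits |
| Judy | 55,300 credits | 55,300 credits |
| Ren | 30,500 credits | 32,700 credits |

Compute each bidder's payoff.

Bob 0 credits, Ava 0 credits, Fatima 0 credits, Carol -40,000 credits, Judy 0 credits, Ren 0 credits.

Ranking the bids: Carol 55,600 credits > Judy 55,300 credits > Bob 48,300 credits > Fatima 47,400 credits > Ava 38,800 credits > Ren 32,700 credits.
Carol has the top bid and wins; the price is the second-highest bid, 55,300 credits.
Carol's payoff = 15,300 credits − 55,300 credits = -40,000 credits. All other bidders lose, so their payoff is 0.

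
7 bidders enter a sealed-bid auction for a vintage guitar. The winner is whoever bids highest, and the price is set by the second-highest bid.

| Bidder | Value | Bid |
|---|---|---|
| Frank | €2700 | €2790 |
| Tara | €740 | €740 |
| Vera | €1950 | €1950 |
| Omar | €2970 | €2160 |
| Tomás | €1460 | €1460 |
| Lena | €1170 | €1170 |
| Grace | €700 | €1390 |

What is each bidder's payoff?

Ranking the bids: Frank €2790, then Omar €2160, then Vera €1950, then Tomás €1460, then Grace €1390, then Lena €1170, then Tara €740.
Frank has the top bid and wins; the price is the second-highest bid, €2160.
Frank's payoff = €2700 − €2160 = €540. All other bidders lose, so their payoff is 0.

Payoffs: Frank €540, Tara €0, Vera €0, Omar €0, Tomás €0, Lena €0, Grace €0.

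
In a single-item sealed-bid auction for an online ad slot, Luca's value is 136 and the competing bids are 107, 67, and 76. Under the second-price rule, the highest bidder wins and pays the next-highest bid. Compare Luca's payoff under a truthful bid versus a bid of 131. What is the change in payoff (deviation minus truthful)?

The highest competing bid is 107.
Bidding truthfully at 136: Luca has the top bid, wins, and pays the second-highest bid 107. Payoff = 136 − 107 = 29.
Bidding 131: Luca has the top bid, wins, and pays the second-highest bid 107. Payoff = 136 − 107 = 29.
Change = 29 − 29 = 0.

Payoff change: 0.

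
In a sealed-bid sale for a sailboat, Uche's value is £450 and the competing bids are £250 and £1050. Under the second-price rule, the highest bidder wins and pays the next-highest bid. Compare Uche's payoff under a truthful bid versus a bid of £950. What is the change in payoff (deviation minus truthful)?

£0

The highest competing bid is £1050.
Bidding truthfully at £450: the top bid is £1050 (a rival), so Uche loses. Payoff = £0.
Bidding £950: the top bid is £1050 (a rival), so Uche loses. Payoff = £0.
Change = £0 − £0 = £0.
The bid only affects whether you win, not the price — here both bids land on the same side of the top rival bid, so the deviation is payoff-neutral.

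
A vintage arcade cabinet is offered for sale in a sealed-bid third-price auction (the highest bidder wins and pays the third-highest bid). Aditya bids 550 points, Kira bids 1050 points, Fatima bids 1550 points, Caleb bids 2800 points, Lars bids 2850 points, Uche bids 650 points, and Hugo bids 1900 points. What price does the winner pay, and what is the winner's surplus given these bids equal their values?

Ranking the bids: Lars 2850 points, then Caleb 2800 points, then Hugo 1900 points, then Fatima 1550 points, then Kira 1050 points, then Uche 650 points, then Aditya 550 points.
Lars is the highest bidder, so Lars wins.
Under the third-price rule, the price is the third-highest bid: 1900 points.
Surplus = 2850 points − 1900 points = 950 points.

Price 1900 points; surplus 950 points.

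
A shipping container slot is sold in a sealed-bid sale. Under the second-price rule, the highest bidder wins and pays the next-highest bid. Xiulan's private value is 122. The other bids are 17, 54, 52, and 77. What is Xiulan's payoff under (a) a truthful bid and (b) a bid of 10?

The highest competing bid is 77.
Bidding truthfully at 122: Xiulan has the top bid, wins, and pays the second-highest bid 77. Payoff = 122 − 77 = 45.
Bidding 10: the top bid is 77 (a rival), so Xiulan loses. Payoff = 0.

(a) 45  (b) 0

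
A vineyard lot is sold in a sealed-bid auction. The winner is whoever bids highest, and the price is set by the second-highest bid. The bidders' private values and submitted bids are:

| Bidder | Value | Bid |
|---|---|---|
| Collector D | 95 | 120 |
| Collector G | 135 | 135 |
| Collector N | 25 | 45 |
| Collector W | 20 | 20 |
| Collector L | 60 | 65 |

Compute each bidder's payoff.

Payoffs: Collector D 0, Collector G 15, Collector N 0, Collector W 0, Collector L 0.

Bids in descending order: Collector G 135 > Collector D 120 > Collector L 65 > Collector N 45 > Collector W 20.
Collector G has the top bid and wins; the price is the second-highest bid, 120.
Collector G's payoff = 135 − 120 = 15. All other bidders lose, so their payoff is 0.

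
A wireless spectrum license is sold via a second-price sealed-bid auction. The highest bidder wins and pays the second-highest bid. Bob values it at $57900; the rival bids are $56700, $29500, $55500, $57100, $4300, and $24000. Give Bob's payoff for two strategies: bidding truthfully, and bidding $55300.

Truthful: $800; alternative: $0.

The highest competing bid is $57100.
Bidding truthfully at $57900: Bob has the top bid, wins, and pays the second-highest bid $57100. Payoff = $57900 − $57100 = $800.
Bidding $55300: the top bid is $57100 (a rival), so Bob loses. Payoff = $0.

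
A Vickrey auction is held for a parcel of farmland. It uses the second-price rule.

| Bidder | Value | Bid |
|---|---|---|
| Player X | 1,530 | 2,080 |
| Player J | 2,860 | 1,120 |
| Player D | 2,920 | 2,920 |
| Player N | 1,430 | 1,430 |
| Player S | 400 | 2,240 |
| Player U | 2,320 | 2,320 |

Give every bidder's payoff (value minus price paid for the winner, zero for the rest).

Ordered from highest: Player D 2,920 > Player U 2,320 > Player S 2,240 > Player X 2,080 > Player N 1,430 > Player J 1,120.
Player D has the top bid and wins; the price is the second-highest bid, 2,320.
Player D's payoff = 2,920 − 2,320 = 600. All other bidders lose, so their payoff is 0.

Payoffs: Player X 0, Player J 0, Player D 600, Player N 0, Player S 0, Player U 0.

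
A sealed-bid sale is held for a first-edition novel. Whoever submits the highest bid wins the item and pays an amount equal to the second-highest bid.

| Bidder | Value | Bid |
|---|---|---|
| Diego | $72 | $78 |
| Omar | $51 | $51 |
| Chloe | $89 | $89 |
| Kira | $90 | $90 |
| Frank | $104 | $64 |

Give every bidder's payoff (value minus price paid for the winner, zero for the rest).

Sorted high to low: Kira $90; Chloe $89; Diego $78; Frank $64; Omar $51.
Kira has the top bid and wins; the price is the second-highest bid, $89.
Kira's payoff = $90 − $89 = $1. All other bidders lose, so their payoff is 0.

Payoffs: Diego $0, Omar $0, Chloe $0, Kira $1, Frank $0.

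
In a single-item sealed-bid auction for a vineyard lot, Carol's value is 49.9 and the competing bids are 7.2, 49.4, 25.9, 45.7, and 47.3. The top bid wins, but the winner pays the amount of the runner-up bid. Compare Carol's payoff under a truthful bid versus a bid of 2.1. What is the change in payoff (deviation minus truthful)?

The highest competing bid is 49.4.
Bidding truthfully at 49.9: Carol has the top bid, wins, and pays the second-highest bid 49.4. Payoff = 49.9 − 49.4 = 0.5.
Bidding 2.1: the top bid is 49.4 (a rival), so Carol loses. Payoff = 0.0.
Change = 0.0 − 0.5 = -0.5.
Deviating from a truthful bid can only lose payoff in a second-price auction — never gain.

Payoff change: -0.5.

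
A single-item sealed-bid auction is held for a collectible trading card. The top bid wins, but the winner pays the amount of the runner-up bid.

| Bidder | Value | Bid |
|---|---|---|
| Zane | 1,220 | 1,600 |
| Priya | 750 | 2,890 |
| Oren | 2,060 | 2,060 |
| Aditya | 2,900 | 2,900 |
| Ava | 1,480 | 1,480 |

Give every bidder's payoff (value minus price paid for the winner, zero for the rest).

Payoffs: Zane 0, Priya 0, Oren 0, Aditya 10, Ava 0.

Bids in descending order: Aditya 2,900, then Priya 2,890, then Oren 2,060, then Zane 1,600, then Ava 1,480.
Aditya has the top bid and wins; the price is the second-highest bid, 2,890.
Aditya's payoff = 2,900 − 2,890 = 10. All other bidders lose, so their payoff is 0.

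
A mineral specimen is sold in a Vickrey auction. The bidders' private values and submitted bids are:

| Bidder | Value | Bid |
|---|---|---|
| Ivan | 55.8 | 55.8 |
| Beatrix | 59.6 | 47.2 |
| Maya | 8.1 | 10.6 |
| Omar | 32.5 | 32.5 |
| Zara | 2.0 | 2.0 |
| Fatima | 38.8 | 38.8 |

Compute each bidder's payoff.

Bids in descending order: Ivan 55.8, then Beatrix 47.2, then Fatima 38.8, then Omar 32.5, then Maya 10.6, then Zara 2.0.
Ivan has the top bid and wins; the price is the second-highest bid, 47.2.
Ivan's payoff = 55.8 − 47.2 = 8.6. All other bidders lose, so their payoff is 0.

Payoffs: Ivan 8.6, Beatrix 0.0, Maya 0.0, Omar 0.0, Zara 0.0, Fatima 0.0.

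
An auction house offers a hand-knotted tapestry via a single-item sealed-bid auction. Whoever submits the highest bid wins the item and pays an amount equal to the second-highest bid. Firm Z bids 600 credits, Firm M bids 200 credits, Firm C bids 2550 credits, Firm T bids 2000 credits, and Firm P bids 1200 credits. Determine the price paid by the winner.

Bids in descending order: Firm C 2550 credits > Firm T 2000 credits > Firm P 1200 credits > Firm Z 600 credits > Firm M 200 credits.
Firm C has the highest bid, so Firm C wins.
The second-highest bid is 2000 credits, so that is what Firm C pays.

2000 credits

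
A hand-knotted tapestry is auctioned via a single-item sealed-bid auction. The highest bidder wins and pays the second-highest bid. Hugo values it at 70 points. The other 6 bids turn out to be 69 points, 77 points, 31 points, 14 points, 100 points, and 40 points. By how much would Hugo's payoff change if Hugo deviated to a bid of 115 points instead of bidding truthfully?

The highest competing bid is 100 points.
Bidding truthfully at 70 points: the top bid is 100 points (a rival), so Hugo loses. Payoff = 0 points.
Bidding 115 points: Hugo has the top bid, wins, and pays the second-highest bid 100 points. Payoff = 70 points − 100 points = -30 points.
Change = -30 points − 0 points = -30 points.

Change in payoff: -30 points.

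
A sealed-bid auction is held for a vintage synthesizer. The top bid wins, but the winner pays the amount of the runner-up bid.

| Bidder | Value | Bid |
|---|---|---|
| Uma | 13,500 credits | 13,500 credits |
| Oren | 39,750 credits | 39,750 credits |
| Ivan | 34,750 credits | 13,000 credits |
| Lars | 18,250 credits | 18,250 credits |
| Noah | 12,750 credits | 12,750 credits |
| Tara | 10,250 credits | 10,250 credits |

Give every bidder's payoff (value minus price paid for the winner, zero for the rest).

Bids in descending order: Oren 39,750 credits, then Lars 18,250 credits, then Uma 13,500 credits, then Ivan 13,000 credits, then Noah 12,750 credits, then Tara 10,250 credits.
Oren has the top bid and wins; the price is the second-highest bid, 18,250 credits.
Oren's payoff = 39,750 credits − 18,250 credits = 21,500 credits. All other bidders lose, so their payoff is 0.

Payoffs: Uma 0 credits, Oren 21,500 credits, Ivan 0 credits, Lars 0 credits, Noah 0 credits, Tara 0 credits.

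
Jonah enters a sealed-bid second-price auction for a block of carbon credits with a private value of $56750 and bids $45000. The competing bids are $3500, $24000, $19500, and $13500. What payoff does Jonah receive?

Highest competing bid: $24000.
Jonah's bid $45000 is the highest overall, so Jonah wins and pays the second-highest bid, $24000.
Payoff = value − price = $56750 − $24000 = $32750.

Jonah's payoff: $32750.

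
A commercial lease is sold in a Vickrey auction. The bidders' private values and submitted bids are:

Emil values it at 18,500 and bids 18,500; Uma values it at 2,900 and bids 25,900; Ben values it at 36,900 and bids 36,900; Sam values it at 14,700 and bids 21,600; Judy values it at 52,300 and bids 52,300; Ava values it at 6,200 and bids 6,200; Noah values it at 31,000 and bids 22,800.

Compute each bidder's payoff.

Emil 0, Uma 0, Ben 0, Sam 0, Judy 15,400, Ava 0, Noah 0.

Sorted high to low: Judy 52,300, then Ben 36,900, then Uma 25,900, then Noah 22,800, then Sam 21,600, then Emil 18,500, then Ava 6,200.
Judy has the top bid and wins; the price is the second-highest bid, 36,900.
Judy's payoff = 52,300 − 36,900 = 15,400. All other bidders lose, so their payoff is 0.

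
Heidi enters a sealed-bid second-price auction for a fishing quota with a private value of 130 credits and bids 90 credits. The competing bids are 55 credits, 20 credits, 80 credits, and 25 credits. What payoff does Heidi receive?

50 credits

Highest competing bid: 80 credits.
Heidi's bid 90 credits is the highest overall, so Heidi wins and pays the second-highest bid, 80 credits.
Payoff = value − price = 130 credits − 80 credits = 50 credits.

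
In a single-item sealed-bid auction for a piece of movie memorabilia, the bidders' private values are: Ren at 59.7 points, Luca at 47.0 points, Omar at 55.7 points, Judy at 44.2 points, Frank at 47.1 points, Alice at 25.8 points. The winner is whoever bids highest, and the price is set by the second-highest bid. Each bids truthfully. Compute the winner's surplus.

Bids in descending order: Ren 59.7 points; Omar 55.7 points; Frank 47.1 points; Luca 47.0 points; Judy 44.2 points; Alice 25.8 points.
Ren wins with the top bid and pays the second-highest, 55.7 points.
Surplus = 59.7 points − 55.7 points = 4.0 points.

Winner's surplus: 4.0 points.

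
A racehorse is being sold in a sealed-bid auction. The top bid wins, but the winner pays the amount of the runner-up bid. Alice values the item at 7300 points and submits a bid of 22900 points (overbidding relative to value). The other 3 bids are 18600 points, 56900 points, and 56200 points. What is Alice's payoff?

Highest competing bid: 56900 points.
Alice's bid 22900 points is not the highest, so Alice loses, pays nothing, and earns zero payoff.

Alice's payoff: 0 points.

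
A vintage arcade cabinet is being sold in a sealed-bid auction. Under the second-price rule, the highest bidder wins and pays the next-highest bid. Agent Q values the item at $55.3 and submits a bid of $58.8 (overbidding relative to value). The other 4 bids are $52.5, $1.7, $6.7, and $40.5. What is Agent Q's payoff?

Highest competing bid: $52.5.
Agent Q's bid $58.8 is the highest overall, so Agent Q wins and pays the second-highest bid, $52.5.
Payoff = value − price = $55.3 − $52.5 = $2.8.

Payoff = $2.8.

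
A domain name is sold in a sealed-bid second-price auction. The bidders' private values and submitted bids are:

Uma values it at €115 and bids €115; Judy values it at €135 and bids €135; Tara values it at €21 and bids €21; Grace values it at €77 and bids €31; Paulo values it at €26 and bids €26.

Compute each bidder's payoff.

Uma €0, Judy €20, Tara €0, Grace €0, Paulo €0.

Sorted high to low: Judy €135; Uma €115; Grace €31; Paulo €26; Tara €21.
Judy has the top bid and wins; the price is the second-highest bid, €115.
Judy's payoff = €135 − €115 = €20. All other bidders lose, so their payoff is 0.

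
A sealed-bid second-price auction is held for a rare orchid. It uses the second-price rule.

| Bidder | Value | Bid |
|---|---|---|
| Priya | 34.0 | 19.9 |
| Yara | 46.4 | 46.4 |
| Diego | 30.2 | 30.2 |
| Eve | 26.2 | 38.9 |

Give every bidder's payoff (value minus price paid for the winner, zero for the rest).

Payoffs: Priya 0.0, Yara 7.5, Diego 0.0, Eve 0.0.

Ordered from highest: Yara 46.4; Eve 38.9; Diego 30.2; Priya 19.9.
Yara has the top bid and wins; the price is the second-highest bid, 38.9.
Yara's payoff = 46.4 − 38.9 = 7.5. All other bidders lose, so their payoff is 0.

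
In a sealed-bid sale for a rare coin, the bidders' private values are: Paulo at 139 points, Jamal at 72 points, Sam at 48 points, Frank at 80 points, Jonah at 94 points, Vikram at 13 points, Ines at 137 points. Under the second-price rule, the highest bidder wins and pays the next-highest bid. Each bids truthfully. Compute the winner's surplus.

Ranking the bids: Paulo 139 points; Ines 137 points; Jonah 94 points; Frank 80 points; Jamal 72 points; Sam 48 points; Vikram 13 points.
Paulo wins with the top bid and pays the second-highest, 137 points.
Surplus = 139 points − 137 points = 2 points.

2 points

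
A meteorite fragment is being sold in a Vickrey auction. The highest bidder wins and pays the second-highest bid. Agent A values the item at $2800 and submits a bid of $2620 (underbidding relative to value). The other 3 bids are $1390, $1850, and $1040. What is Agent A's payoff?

Agent A's payoff: $950.

Highest competing bid: $1850.
Agent A's bid $2620 is the highest overall, so Agent A wins and pays the second-highest bid, $1850.
Payoff = value − price = $2800 − $1850 = $950.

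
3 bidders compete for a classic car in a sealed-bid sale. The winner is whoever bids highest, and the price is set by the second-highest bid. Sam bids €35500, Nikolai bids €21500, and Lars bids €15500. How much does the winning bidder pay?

Sorted high to low: Sam €35500; Nikolai €21500; Lars €15500.
Sam has the highest bid, so Sam wins.
The second-highest bid is €21500, so that is what Sam pays.

The winner pays €21500.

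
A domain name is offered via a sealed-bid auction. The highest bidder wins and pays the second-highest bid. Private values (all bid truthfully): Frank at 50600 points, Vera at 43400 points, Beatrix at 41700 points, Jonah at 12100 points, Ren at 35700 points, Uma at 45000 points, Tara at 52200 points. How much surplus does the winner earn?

1600 points

Ordered from highest: Tara 52200 points > Frank 50600 points > Uma 45000 points > Vera 43400 points > Beatrix 41700 points > Ren 35700 points > Jonah 12100 points.
Tara wins with the top bid and pays the second-highest, 50600 points.
Surplus = 52200 points − 50600 points = 1600 points.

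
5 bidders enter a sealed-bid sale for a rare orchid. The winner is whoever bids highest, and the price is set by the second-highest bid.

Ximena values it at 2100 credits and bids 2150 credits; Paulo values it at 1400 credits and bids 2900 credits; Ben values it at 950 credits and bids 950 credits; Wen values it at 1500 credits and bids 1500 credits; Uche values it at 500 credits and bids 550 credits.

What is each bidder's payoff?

Sorted high to low: Paulo 2900 credits, then Ximena 2150 credits, then Wen 1500 credits, then Ben 950 credits, then Uche 550 credits.
Paulo has the top bid and wins; the price is the second-highest bid, 2150 credits.
Paulo's payoff = 1400 credits − 2150 credits = -750 credits. All other bidders lose, so their payoff is 0.

Payoffs: Ximena 0 credits, Paulo -750 credits, Ben 0 credits, Wen 0 credits, Uche 0 credits.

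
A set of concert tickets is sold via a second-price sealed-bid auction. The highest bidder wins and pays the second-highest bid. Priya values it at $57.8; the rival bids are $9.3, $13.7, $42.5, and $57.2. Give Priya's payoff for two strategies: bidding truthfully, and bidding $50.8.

(a) $0.6  (b) $0.0

The highest competing bid is $57.2.
Bidding truthfully at $57.8: Priya has the top bid, wins, and pays the second-highest bid $57.2. Payoff = $57.8 − $57.2 = $0.6.
Bidding $50.8: the top bid is $57.2 (a rival), so Priya loses. Payoff = $0.0.
This is the dominant-strategy logic: truthful bidding weakly beats any alternative.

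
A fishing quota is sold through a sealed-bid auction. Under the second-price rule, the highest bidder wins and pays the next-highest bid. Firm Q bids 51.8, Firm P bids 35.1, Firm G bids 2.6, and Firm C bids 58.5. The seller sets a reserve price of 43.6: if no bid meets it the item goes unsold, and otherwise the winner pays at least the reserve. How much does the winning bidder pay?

Price paid: 51.8.

Ranking the bids: Firm C 58.5, then Firm Q 51.8, then Firm P 35.1, then Firm G 2.6.
Firm C has the highest bid, so Firm C wins.
The second-highest bid is 51.8, which exceeds the reserve, so that sets the price.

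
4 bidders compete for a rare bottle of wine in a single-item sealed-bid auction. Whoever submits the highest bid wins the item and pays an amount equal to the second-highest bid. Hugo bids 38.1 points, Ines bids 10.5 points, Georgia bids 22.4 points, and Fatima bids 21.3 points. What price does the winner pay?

Ranking the bids: Hugo 38.1 points > Georgia 22.4 points > Fatima 21.3 points > Ines 10.5 points.
Hugo has the highest bid, so Hugo wins.
The second-highest bid is 22.4 points, so that is what Hugo pays.

The winner pays 22.4 points.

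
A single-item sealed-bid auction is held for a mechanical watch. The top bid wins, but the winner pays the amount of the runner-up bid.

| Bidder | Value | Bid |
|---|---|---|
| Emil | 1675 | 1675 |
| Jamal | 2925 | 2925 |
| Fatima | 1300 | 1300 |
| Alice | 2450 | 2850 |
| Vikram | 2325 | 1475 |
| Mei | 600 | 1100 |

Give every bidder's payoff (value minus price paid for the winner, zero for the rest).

Payoffs: Emil 0, Jamal 75, Fatima 0, Alice 0, Vikram 0, Mei 0.

Ranking the bids: Jamal 2925 > Alice 2850 > Emil 1675 > Vikram 1475 > Fatima 1300 > Mei 1100.
Jamal has the top bid and wins; the price is the second-highest bid, 2850.
Jamal's payoff = 2925 − 2850 = 75. All other bidders lose, so their payoff is 0.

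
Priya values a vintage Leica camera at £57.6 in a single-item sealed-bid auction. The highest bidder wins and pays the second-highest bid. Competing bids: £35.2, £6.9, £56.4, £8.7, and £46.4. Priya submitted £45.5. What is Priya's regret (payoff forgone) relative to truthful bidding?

The highest competing bid is £56.4.
Bidding truthfully at £57.6: Priya has the top bid, wins, and pays the second-highest bid £56.4. Payoff = £57.6 − £56.4 = £1.2.
Bidding £45.5: the top bid is £56.4 (a rival), so Priya loses. Payoff = £0.0.
Regret = truthful payoff − actual payoff = £1.2 − £0.0 = £1.2.

£1.2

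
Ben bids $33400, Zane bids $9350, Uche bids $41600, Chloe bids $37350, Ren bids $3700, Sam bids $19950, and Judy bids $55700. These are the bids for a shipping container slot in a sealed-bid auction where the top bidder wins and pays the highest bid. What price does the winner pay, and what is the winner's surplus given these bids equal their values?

Sorted high to low: Judy $55700; Uche $41600; Chloe $37350; Ben $33400; Sam $19950; Zane $9350; Ren $3700.
Judy is the highest bidder, so Judy wins.
Under the first-price rule, the price is the highest bid: $55700.
Surplus = $55700 − $55700 = $0.

Price $55700; surplus $0.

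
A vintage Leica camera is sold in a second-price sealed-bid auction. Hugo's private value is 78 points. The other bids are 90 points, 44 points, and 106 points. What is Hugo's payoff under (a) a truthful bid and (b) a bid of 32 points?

The highest competing bid is 106 points.
Bidding truthfully at 78 points: the top bid is 106 points (a rival), so Hugo loses. Payoff = 0 points.
Bidding 32 points: the top bid is 106 points (a rival), so Hugo loses. Payoff = 0 points.

(a) 0 points  (b) 0 points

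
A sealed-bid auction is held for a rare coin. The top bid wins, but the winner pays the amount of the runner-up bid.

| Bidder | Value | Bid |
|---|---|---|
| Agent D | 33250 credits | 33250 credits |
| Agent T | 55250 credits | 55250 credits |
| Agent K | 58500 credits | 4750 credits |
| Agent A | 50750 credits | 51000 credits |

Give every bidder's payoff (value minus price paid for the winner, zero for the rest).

Bids in descending order: Agent T 55250 credits; Agent A 51000 credits; Agent D 33250 credits; Agent K 4750 credits.
Agent T has the top bid and wins; the price is the second-highest bid, 51000 credits.
Agent T's payoff = 55250 credits − 51000 credits = 4250 credits. All other bidders lose, so their payoff is 0.

Payoffs: Agent D 0 credits, Agent T 4250 credits, Agent K 0 credits, Agent A 0 credits.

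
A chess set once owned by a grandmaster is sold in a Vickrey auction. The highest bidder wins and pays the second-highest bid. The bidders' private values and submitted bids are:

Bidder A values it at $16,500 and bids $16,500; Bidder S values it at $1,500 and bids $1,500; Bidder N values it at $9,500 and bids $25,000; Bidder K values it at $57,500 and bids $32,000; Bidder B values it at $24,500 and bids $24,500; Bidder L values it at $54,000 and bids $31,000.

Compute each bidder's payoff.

Payoffs: Bidder A $0, Bidder S $0, Bidder N $0, Bidder K $26,500, Bidder B $0, Bidder L $0.

Ordered from highest: Bidder K $32,000, then Bidder L $31,000, then Bidder N $25,000, then Bidder B $24,500, then Bidder A $16,500, then Bidder S $1,500.
Bidder K has the top bid and wins; the price is the second-highest bid, $31,000.
Bidder K's payoff = $57,500 − $31,000 = $26,500. All other bidders lose, so their payoff is 0.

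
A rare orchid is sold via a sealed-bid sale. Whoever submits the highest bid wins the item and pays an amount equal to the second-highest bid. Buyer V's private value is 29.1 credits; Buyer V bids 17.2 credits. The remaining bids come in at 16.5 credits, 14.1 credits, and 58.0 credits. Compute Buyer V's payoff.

Highest competing bid: 58.0 credits.
Buyer V's bid 17.2 credits is not the highest, so Buyer V loses, pays nothing, and earns zero payoff.

Payoff = 0.0 credits.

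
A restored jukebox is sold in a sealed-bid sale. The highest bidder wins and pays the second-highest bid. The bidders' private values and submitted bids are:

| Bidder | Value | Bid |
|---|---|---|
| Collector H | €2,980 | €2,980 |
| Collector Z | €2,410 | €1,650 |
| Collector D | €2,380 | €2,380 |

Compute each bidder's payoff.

Bids in descending order: Collector H €2,980; Collector D €2,380; Collector Z €1,650.
Collector H has the top bid and wins; the price is the second-highest bid, €2,380.
Collector H's payoff = €2,980 − €2,380 = €600. All other bidders lose, so their payoff is 0.

Collector H €600, Collector Z €0, Collector D €0.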